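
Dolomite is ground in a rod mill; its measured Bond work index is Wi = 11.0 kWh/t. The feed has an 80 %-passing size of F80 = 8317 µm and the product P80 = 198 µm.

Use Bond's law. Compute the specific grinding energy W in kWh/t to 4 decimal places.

W = 10 Wi (1/√P80 − 1/√F80)  [Bond]
1/√198 = 0.071067;  1/√8317 = 0.010965
W = 10·11.0·(0.071067 − 0.010965) = 6.6112 kWh/t

W = 6.6112 kWh/t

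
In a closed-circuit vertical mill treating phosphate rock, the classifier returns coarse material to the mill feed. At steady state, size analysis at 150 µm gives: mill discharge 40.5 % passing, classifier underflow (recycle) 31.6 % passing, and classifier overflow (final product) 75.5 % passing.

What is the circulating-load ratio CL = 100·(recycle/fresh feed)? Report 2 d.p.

CL = 393.26 %

Balance %-passing 150 µm (r = R/F):
(1+r)·d = r·u + o ⇒ r = (o−d)/(d−u)
r = (75.5 − 40.5)/(40.5 − 31.6) = 35.0/8.9 = 3.9326
CL = 100·r = 393.26 %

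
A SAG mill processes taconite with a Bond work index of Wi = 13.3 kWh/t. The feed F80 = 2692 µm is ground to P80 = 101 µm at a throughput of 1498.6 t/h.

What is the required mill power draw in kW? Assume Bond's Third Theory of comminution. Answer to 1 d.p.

W = 10 Wi (1/√P80 − 1/√F80)  [Bond]
W = 10·13.3·(1/√101 − 1/√2692) = 10·13.3·(0.080230) = 10.6706 kWh/t
Power = W × throughput = 10.6706 kWh/t × 1498.6 t/h = 15991.0 kW

P = 15991.0 kW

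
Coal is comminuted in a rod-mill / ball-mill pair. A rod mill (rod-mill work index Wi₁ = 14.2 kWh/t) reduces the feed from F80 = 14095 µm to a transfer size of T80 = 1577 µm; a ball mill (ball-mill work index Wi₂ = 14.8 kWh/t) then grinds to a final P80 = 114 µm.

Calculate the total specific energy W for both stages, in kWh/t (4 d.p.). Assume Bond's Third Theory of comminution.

W = 12.5143 kWh/t

W = 10·Wi·[P80^(−½) − F80^(−½)]
Stage 1 (14095→1577 µm, Wi₁=14.2): W₁ = 10·14.2·(0.025182 − 0.008423) = 2.3797 kWh/t
Stage 2 (1577→114 µm, Wi₂=14.8): W₂ = 10·14.8·(0.093659 − 0.025182) = 10.1346 kWh/t
W = W₁ + W₂ = 2.3797 + 10.1346 = 12.5143 kWh/t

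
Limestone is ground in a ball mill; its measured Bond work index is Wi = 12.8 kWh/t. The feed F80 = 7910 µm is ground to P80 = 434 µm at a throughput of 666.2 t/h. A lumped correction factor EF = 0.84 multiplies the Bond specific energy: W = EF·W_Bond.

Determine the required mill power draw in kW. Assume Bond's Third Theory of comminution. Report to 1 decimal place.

P = 2633.0 kW

W = 10·Wi·[P80^(−½) − F80^(−½)]
W = 10·12.8·(1/√434 − 1/√7910) = 10·12.8·(0.036758) = 4.7050 kWh/t
Apply correction: 4.7050 × 0.84 = 3.9522 kWh/t
Mill draw = 3.9522 × 666.2 = 2633.0 kW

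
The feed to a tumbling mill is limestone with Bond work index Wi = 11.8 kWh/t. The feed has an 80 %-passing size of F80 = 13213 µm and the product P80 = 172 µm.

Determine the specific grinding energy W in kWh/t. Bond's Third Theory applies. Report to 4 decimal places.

W = 7.9709 kWh/t

W = 10 Wi / √P80 − 10 Wi / √F80
1/√172 = 0.076249;  1/√13213 = 0.008700
W = 10·11.8·(0.076249 − 0.008700) = 7.9709 kWh/t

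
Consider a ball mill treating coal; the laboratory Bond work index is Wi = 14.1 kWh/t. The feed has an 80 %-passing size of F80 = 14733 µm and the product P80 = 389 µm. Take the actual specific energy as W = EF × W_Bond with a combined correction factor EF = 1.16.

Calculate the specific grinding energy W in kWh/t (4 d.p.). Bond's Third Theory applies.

W = 10 Wi / √P80 − 10 Wi / √F80
1/√389 = 0.050702;  1/√14733 = 0.008239
W = 10·14.1·(0.050702 − 0.008239) = 5.9873 kWh/t
Apply correction: 5.9873 × 1.16 = 6.9453 kWh/t

W = 6.9453 kWh/t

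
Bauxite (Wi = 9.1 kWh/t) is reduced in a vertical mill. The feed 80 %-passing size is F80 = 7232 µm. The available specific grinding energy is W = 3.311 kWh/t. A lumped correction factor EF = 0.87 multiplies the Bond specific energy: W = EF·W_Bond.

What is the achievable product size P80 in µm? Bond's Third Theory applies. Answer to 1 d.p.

W_Bond = 10·Wi·(1/√P₈₀ − 1/√F₈₀)
W_Bond = W / EF = 3.311 / 0.87 = 3.8057 kWh/t
⇒ 1/√P80 = W_Bond/(10·Wi) + 1/√F80
  = 3.8057/(10·9.1) + 1/√7232 = 0.041821 + 0.011759 = 0.053580
P80 = (1/0.053580)² = 18.6635² = 348.33 µm

P80 = 348.3 µm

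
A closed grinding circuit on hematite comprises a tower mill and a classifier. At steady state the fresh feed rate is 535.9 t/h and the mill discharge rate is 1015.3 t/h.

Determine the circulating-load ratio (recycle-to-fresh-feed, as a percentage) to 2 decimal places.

Steady state: M = F + R.
R = M − F = 1015.3 − 535.9 = 479.4 t/h
CL = 100·R/F = 100·479.4/535.9 = 89.46 %

CL = 89.46 %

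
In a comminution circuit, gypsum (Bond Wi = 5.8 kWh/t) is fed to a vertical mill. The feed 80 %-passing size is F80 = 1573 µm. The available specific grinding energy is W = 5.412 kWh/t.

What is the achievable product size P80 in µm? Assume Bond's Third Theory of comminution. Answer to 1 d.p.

W = 10 Wi / √P80 − 10 Wi / √F80
P80^-0.5 = F80^-0.5 + W/(10 Wi)
  = 5.4120/(10·5.8) + 1/√1573 = 0.093310 + 0.025214 = 0.118524
P80 = (1/0.118524)² = 8.4371² = 71.18 µm

P80 = 71.2 µm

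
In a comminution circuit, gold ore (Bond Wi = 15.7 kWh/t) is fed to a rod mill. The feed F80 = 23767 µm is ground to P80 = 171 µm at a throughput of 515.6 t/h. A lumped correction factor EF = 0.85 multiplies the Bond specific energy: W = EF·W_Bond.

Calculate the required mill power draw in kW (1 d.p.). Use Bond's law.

P = 4815.5 kW

W = 10 Wi (P80^-0.5 − F80^-0.5)
W = 10·15.7·(1/√171 − 1/√23767) = 10·15.7·(0.069985) = 10.9877 kWh/t
Apply correction: 10.9877 × 0.85 = 9.3395 kWh/t
Power = W × throughput = 9.3395 kWh/t × 515.6 t/h = 4815.5 kW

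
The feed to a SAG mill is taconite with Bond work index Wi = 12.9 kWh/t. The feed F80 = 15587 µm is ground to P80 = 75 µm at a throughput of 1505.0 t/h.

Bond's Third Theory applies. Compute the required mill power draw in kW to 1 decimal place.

P = 20862.9 kW

W = 10 Wi (1/√P80 − 1/√F80)  [Bond]
W = 10·12.9·(1/√75 − 1/√15587) = 10·12.9·(0.107460) = 13.8624 kWh/t
Mill draw = 13.8624 × 1505.0 = 20862.9 kW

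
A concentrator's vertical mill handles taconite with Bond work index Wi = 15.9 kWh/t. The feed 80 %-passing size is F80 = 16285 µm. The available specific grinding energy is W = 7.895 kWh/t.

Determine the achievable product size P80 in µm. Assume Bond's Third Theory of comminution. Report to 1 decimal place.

Bond:  W = 10 Wi (1/√P − 1/√F)
P80^(−½) = W/(10 Wi) + F80^(−½)
  = 7.8950/(10·15.9) + 1/√16285 = 0.049654 + 0.007836 = 0.057490
P80 = (1/0.057490)² = 17.3942² = 302.56 µm

P80 = 302.6 µm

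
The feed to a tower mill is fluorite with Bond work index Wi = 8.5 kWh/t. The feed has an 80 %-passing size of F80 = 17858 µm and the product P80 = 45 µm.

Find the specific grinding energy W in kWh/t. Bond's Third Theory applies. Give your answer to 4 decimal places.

W = 12.0350 kWh/t

W = 10·Wi·[P80^(−½) − F80^(−½)]
1/√45 = 0.149071;  1/√17858 = 0.007483
W = 10·8.5·(0.149071 − 0.007483) = 12.0350 kWh/t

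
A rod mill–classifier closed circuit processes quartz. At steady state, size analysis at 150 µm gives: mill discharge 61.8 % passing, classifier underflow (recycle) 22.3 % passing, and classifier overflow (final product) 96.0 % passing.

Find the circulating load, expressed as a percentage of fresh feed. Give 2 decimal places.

Mass balance on the −150 µm fraction:
r = (o − d)/(d − u)
r = (96.0 − 61.8)/(61.8 − 22.3) = 34.2/39.5 = 0.8658
CL = 100·r = 86.58 %

CL = 86.58 %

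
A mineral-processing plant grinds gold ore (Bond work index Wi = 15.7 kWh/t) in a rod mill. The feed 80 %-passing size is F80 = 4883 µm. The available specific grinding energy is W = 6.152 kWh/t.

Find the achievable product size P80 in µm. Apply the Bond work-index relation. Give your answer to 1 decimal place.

P80 = 349.4 µm

Bond:  W = 10 Wi (1/√P − 1/√F)
P80^-0.5 = F80^-0.5 + W/(10 Wi)
  = 6.1520/(10·15.7) + 1/√4883 = 0.039185 + 0.014311 = 0.053495
P80 = (1/0.053495)² = 18.6932² = 349.44 µm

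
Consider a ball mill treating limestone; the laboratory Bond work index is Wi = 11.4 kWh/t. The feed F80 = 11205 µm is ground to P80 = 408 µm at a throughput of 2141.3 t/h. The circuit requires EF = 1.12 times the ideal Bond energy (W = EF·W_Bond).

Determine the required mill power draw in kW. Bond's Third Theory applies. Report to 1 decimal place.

P = 10952.6 kW

W_Bond = 10·Wi·(1/√P₈₀ − 1/√F₈₀)
W = 10·11.4·(1/√408 − 1/√11205) = 10·11.4·(0.040060) = 4.5669 kWh/t
Apply correction: 4.5669 × 1.12 = 5.1149 kWh/t
P_mill = W·ṁ = 5.1149·2141.3 = 10952.6 kW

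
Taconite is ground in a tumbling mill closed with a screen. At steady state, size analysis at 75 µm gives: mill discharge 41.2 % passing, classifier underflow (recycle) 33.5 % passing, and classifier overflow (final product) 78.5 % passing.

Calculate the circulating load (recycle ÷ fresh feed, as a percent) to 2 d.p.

CL = 484.42 %

Mass balance on the −75 µm fraction:
(1+r)d = ru + o → r = (o−d)/(d−u)
r = (78.5 − 41.2)/(41.2 − 33.5) = 37.3/7.7 = 4.8442
CL = 100·r = 484.42 %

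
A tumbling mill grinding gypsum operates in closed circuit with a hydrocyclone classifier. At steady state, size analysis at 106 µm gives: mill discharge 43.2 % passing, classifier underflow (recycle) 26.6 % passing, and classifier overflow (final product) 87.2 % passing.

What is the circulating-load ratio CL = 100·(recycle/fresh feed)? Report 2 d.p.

Classifier node, passing 106 µm:
(1+r)d = ru + o → r = (o−d)/(d−u)
r = (87.2 − 43.2)/(43.2 − 26.6) = 44.0/16.6 = 2.6506
CL = 100·r = 265.06 %

CL = 265.06 %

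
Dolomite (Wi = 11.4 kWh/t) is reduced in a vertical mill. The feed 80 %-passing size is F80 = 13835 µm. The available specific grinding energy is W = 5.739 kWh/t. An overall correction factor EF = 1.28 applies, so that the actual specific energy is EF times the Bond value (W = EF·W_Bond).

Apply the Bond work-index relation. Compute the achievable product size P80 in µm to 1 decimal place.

P80 = 437.1 µm

W = 10 Wi / √P80 − 10 Wi / √F80
W_Bond = W / EF = 5.739 / 1.28 = 4.4836 kWh/t
1/√P80 = 1/√F80 + W_Bond/(10·Wi)
  = 4.4836/(10·11.4) + 1/√13835 = 0.039330 + 0.008502 = 0.047832
P80 = (1/0.047832)² = 20.9067² = 437.09 µm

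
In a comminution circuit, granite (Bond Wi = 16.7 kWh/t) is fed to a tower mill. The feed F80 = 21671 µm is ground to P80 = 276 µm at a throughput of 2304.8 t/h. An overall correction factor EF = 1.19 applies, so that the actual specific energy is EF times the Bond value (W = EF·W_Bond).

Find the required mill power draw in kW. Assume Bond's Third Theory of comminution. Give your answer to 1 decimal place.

W = 10 Wi (1/√P80 − 1/√F80)  [Bond]
W = 10·16.7·(1/√276 − 1/√21671) = 10·16.7·(0.053400) = 8.9178 kWh/t
With EF = 1.19: W = 8.9178·1.19 = 10.6122 kWh/t
P = W·T = 10.6122·2304.8 = 24458.9 kW

P = 24458.9 kW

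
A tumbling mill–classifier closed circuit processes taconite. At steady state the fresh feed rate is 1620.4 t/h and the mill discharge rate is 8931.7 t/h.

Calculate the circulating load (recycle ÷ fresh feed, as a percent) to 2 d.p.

CL = 451.20 %

Discharge = new feed + return, hence
R = M − F = 8931.7 − 1620.4 = 7311.3 t/h
CL = 100·R/F = 100·7311.3/1620.4 = 451.20 %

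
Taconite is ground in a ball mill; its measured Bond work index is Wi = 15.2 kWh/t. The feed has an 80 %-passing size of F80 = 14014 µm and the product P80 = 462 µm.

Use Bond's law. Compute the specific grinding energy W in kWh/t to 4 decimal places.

W = 5.7877 kWh/t

W = 10 Wi / √P80 − 10 Wi / √F80
1/√462 = 0.046524;  1/√14014 = 0.008447
W = 10·15.2·(0.046524 − 0.008447) = 5.7877 kWh/t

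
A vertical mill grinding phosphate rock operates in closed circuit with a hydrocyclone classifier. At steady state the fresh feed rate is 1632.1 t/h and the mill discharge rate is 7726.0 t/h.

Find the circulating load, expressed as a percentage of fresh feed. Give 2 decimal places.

Discharge = new feed + return, hence
R = M − F = 7726.0 − 1632.1 = 6093.9 t/h
CL = 100·R/F = 100·6093.9/1632.1 = 373.38 %

CL = 373.38 %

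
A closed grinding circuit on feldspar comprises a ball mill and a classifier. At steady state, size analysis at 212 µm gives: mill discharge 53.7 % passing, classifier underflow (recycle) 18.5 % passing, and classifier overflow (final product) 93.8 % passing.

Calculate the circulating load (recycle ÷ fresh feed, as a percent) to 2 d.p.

CL = 113.92 %

Two-product formula at 212 µm:
r = (o − d)/(d − u)
r = (93.8 − 53.7)/(53.7 − 18.5) = 40.1/35.2 = 1.1392
CL = 100·r = 113.92 %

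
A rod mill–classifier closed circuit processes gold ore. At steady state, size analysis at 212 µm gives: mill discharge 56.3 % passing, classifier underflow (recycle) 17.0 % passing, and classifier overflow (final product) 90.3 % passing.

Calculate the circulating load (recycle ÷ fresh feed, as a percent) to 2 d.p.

CL = 86.51 %

Let r = R/F. Size balance at 212 µm:
(1+r)d = ru + o → r = (o−d)/(d−u)
r = (90.3 − 56.3)/(56.3 − 17.0) = 34.0/39.3 = 0.8651
CL = 100·r = 86.51 %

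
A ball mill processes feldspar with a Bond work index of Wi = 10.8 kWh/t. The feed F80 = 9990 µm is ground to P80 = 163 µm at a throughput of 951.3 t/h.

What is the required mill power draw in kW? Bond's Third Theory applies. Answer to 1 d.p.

Bond: W = 10·Wi·(1/√P80 − 1/√F80)
W = 10·10.8·(1/√163 − 1/√9990) = 10·10.8·(0.068321) = 7.3787 kWh/t
Mill draw = 7.3787 × 951.3 = 7019.3 kW

P = 7019.3 kW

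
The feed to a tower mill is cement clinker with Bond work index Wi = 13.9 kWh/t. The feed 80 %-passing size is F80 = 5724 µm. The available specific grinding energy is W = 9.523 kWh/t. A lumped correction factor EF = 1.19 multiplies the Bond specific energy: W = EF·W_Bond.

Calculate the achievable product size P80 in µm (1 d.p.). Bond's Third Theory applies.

P80 = 199.6 µm

Bond: W = 10·Wi·(1/√P80 − 1/√F80)
W_Bond = W / EF = 9.523 / 1.19 = 8.0025 kWh/t
P80^(−½) = W_Bond/(10 Wi) + F80^(−½)
  = 8.0025/(10·13.9) + 1/√5724 = 0.057572 + 0.013218 = 0.070790
P80 = (1/0.070790)² = 14.1264² = 199.55 µm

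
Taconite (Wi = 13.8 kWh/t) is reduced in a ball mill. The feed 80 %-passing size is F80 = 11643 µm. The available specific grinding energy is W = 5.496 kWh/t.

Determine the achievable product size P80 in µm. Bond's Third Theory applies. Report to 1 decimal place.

W = 10 Wi (1/√P80 − 1/√F80)  [Bond]
1/√P80 = 1/√F80 + W/(10·Wi)
  = 5.4960/(10·13.8) + 1/√11643 = 0.039826 + 0.009268 = 0.049094
P80 = (1/0.049094)² = 20.3692² = 414.90 µm

P80 = 414.9 µm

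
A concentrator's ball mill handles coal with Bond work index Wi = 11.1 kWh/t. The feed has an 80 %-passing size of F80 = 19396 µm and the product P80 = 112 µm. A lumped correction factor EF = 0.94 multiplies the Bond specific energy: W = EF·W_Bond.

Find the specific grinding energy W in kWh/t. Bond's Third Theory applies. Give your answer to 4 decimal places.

Bond: W = 10·Wi·(1/√P80 − 1/√F80)
1/√112 = 0.094491;  1/√19396 = 0.007180
W = 10·11.1·(0.094491 − 0.007180) = 9.6915 kWh/t
With EF = 0.94: W = 9.6915·0.94 = 9.1100 kWh/t

W = 9.1100 kWh/t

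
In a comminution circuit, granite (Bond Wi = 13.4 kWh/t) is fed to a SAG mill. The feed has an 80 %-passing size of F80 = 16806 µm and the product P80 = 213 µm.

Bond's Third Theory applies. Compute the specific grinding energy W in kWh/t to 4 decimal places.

W = 8.1479 kWh/t

W = 10·Wi·[P80^(−½) − F80^(−½)]
1/√213 = 0.068519;  1/√16806 = 0.007714
W = 10·13.4·(0.068519 − 0.007714) = 8.1479 kWh/t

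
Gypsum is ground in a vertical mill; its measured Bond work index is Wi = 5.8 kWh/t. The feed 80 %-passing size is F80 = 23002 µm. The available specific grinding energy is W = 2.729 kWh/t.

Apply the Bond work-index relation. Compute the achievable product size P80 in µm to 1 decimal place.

W = 10·Wi·[P80^(−½) − F80^(−½)]
P80^(−½) = W/(10 Wi) + F80^(−½)
  = 2.7290/(10·5.8) + 1/√23002 = 0.047052 + 0.006594 = 0.053645
P80 = (1/0.053645)² = 18.6410² = 347.49 µm

P80 = 347.5 µm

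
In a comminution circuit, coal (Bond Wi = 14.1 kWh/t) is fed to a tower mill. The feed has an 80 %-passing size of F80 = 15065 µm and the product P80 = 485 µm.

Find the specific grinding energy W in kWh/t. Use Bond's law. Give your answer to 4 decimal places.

W = 10·Wi·(P80^(-½) − F80^(-½))
1/√485 = 0.045408;  1/√15065 = 0.008147
W = 10·14.1·(0.045408 − 0.008147) = 5.2537 kWh/t

W = 5.2537 kWh/t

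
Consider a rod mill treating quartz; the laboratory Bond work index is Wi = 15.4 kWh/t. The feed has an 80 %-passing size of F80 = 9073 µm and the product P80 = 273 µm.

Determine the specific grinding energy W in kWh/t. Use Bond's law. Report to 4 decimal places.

W = 10·Wi·(P80^(-½) − F80^(-½))
1/√273 = 0.060523;  1/√9073 = 0.010498
W = 10·15.4·(0.060523 − 0.010498) = 7.7037 kWh/t

W = 7.7037 kWh/t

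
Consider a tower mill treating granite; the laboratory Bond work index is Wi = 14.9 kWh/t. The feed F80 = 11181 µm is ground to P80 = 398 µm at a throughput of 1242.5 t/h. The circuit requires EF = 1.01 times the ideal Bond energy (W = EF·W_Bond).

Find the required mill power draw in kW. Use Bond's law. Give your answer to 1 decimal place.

P = 7604.3 kW

Bond:  W = 10 Wi (1/√P − 1/√F)
W = 10·14.9·(1/√398 − 1/√11181) = 10·14.9·(0.040668) = 6.0596 kWh/t
Corrected W = EF·W_Bond = 1.01·6.0596 = 6.1202 kWh/t
P_mill = W·ṁ = 6.1202·1242.5 = 7604.3 kW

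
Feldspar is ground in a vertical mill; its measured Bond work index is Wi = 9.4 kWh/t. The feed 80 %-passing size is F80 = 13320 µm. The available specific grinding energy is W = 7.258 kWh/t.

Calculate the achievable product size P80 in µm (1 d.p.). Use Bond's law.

W_Bond = 10·Wi·(1/√P₈₀ − 1/√F₈₀)
⇒ 1/√P80 = W/(10·Wi) + 1/√F80
  = 7.2580/(10·9.4) + 1/√13320 = 0.077213 + 0.008665 = 0.085877
P80 = (1/0.085877)² = 11.6445² = 135.59 µm

P80 = 135.6 µm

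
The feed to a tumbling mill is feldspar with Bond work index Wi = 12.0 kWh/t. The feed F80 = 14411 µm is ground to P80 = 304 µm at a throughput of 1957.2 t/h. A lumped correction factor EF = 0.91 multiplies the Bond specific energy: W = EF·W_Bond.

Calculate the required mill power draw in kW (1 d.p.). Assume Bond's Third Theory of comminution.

W = 10·Wi·(P80^(-½) − F80^(-½))
W = 10·12.0·(1/√304 − 1/√14411) = 10·12.0·(0.049024) = 5.8829 kWh/t
W_actual = 0.91 × 5.8829 = 5.3534 kWh/t
Power = W × throughput = 5.3534 kWh/t × 1957.2 t/h = 10477.7 kW

P = 10477.7 kW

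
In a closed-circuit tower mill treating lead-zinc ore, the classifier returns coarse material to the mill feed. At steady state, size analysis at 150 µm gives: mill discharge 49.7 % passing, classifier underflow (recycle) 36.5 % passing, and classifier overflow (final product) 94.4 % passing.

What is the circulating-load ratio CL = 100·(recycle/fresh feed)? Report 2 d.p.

CL = 338.64 %

Mass balance on the −150 µm fraction:
(1+r)·d = r·u + o ⇒ r = (o−d)/(d−u)
r = (94.4 − 49.7)/(49.7 − 36.5) = 44.7/13.2 = 3.3864
CL = 100·r = 338.64 %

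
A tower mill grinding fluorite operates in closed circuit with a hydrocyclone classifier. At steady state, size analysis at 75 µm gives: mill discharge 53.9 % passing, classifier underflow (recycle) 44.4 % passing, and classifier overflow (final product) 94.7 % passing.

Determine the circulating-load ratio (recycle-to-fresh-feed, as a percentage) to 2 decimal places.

Classifier node, passing 75 µm:
(1+r)·d = r·u + o ⇒ r = (o−d)/(d−u)
r = (94.7 − 53.9)/(53.9 − 44.4) = 40.8/9.5 = 4.2947
CL = 100·r = 429.47 %

CL = 429.47 %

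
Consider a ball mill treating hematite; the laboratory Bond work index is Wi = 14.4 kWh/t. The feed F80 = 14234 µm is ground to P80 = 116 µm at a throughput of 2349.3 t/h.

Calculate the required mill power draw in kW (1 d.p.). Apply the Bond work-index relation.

Bond:  W = 10 Wi (1/√P − 1/√F)
W = 10·14.4·(1/√116 − 1/√14234) = 10·14.4·(0.084466) = 12.1631 kWh/t
Power = W × throughput = 12.1631 kWh/t × 2349.3 t/h = 28574.7 kW

P = 28574.7 kW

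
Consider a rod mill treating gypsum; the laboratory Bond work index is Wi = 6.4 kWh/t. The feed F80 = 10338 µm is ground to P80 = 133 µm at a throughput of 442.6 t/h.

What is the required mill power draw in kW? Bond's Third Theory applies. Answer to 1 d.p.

P = 2177.6 kW

W = 10 Wi (P80^-0.5 − F80^-0.5)
W = 10·6.4·(1/√133 − 1/√10338) = 10·6.4·(0.076876) = 4.9201 kWh/t
P_mill = W·ṁ = 4.9201·442.6 = 2177.6 kW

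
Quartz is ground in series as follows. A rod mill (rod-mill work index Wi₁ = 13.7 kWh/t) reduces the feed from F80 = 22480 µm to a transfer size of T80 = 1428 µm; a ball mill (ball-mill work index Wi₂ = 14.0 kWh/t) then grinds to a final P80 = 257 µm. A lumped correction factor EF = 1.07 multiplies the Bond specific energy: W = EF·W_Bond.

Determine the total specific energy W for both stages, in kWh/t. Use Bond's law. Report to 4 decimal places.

W = 8.2816 kWh/t

W = 10 Wi (1/√P80 − 1/√F80)  [Bond]
Stage 1 (22480→1428 µm, Wi₁=13.7): W₁ = 10·13.7·(0.026463 − 0.006670) = 2.7117 kWh/t
Stage 2 (1428→257 µm, Wi₂=14.0): W₂ = 10·14.0·(0.062378 − 0.026463) = 5.0282 kWh/t
W = W₁ + W₂ = 2.7117 + 5.0282 = 7.7398 kWh/t
Corrected W = EF·W_Bond = 1.07·7.7398 = 8.2816 kWh/t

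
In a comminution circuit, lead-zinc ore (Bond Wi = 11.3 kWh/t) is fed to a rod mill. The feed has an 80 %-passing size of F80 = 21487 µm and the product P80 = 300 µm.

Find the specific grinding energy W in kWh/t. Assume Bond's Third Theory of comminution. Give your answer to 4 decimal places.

W = 5.7532 kWh/t

W = 10 Wi (P80^-0.5 − F80^-0.5)
1/√300 = 0.057735;  1/√21487 = 0.006822
W = 10·11.3·(0.057735 − 0.006822) = 5.7532 kWh/t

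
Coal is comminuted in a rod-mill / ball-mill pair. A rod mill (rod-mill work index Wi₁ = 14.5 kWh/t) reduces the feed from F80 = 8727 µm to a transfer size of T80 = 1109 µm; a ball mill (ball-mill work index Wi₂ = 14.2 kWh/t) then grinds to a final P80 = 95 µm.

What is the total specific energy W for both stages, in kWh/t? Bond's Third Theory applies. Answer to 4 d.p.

W = 10·Wi·[P80^(−½) − F80^(−½)]
Stage 1 (8727→1109 µm, Wi₁=14.5): W₁ = 10·14.5·(0.030029 − 0.010705) = 2.8020 kWh/t
Stage 2 (1109→95 µm, Wi₂=14.2): W₂ = 10·14.2·(0.102598 − 0.030029) = 10.3048 kWh/t
W = W₁ + W₂ = 2.8020 + 10.3048 = 13.1068 kWh/t

W = 13.1068 kWh/t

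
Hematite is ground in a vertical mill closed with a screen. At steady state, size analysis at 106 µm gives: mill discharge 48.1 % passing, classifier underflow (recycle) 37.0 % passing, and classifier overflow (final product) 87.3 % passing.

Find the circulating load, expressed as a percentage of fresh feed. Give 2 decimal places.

CL = 353.15 %

Balance %-passing 106 µm (r = R/F):
r = (o − d)/(d − u)
r = (87.3 − 48.1)/(48.1 − 37.0) = 39.2/11.1 = 3.5315
CL = 100·r = 353.15 %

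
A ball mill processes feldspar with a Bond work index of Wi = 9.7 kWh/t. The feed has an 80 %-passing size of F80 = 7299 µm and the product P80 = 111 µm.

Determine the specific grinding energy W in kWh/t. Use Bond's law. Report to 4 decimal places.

W = 10 Wi / √P80 − 10 Wi / √F80
1/√111 = 0.094916;  1/√7299 = 0.011705
W = 10·9.7·(0.094916 − 0.011705) = 8.0715 kWh/t

W = 8.0715 kWh/t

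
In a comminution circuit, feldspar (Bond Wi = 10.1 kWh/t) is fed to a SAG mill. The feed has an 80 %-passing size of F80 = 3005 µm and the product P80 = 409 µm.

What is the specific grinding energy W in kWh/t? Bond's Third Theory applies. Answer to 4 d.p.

W = 3.1517 kWh/t

W = 10·Wi·[P80^(−½) − F80^(−½)]
1/√409 = 0.049447;  1/√3005 = 0.018242
W = 10·10.1·(0.049447 − 0.018242) = 3.1517 kWh/t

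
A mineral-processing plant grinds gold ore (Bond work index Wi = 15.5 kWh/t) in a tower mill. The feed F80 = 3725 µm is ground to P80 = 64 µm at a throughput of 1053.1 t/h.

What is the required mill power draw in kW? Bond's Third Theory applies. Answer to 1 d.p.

W_Bond = 10·Wi·(1/√P₈₀ − 1/√F₈₀)
W = 10·15.5·(1/√64 − 1/√3725) = 10·15.5·(0.108615) = 16.8354 kWh/t
Mill draw = 16.8354 × 1053.1 = 17729.3 kW

P = 17729.3 kW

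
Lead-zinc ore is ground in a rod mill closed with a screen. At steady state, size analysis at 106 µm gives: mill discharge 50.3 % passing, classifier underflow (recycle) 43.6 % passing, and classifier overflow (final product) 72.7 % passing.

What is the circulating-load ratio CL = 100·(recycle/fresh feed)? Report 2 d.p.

CL = 334.33 %

Classifier node, passing 106 µm:
Fd + Rd = Ru + Fo ⇒ R/F = (o−d)/(d−u)
r = (72.7 − 50.3)/(50.3 − 43.6) = 22.4/6.7 = 3.3433
CL = 100·r = 334.33 %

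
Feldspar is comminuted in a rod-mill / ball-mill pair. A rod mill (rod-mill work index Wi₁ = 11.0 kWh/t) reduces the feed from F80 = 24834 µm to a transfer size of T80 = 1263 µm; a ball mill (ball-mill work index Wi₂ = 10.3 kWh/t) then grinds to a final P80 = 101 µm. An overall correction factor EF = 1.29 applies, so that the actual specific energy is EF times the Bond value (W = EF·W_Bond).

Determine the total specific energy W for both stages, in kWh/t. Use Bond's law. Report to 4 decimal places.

W = 12.5747 kWh/t

Bond: W = 10·Wi·(1/√P80 − 1/√F80)
Stage 1 (24834→1263 µm, Wi₁=11.0): W₁ = 10·11.0·(0.028138 − 0.006346) = 2.3972 kWh/t
Stage 2 (1263→101 µm, Wi₂=10.3): W₂ = 10·10.3·(0.099504 − 0.028138) = 7.3506 kWh/t
W = W₁ + W₂ = 2.3972 + 7.3506 = 9.7478 kWh/t
With EF = 1.29: W = 9.7478·1.29 = 12.5747 kWh/t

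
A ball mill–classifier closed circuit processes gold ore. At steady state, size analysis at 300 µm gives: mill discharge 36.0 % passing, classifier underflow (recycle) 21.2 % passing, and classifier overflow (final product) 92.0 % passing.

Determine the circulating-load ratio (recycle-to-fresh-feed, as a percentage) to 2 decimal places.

Balance %-passing 300 µm (r = R/F):
r = (o − d)/(d − u)
r = (92.0 − 36.0)/(36.0 − 21.2) = 56.0/14.8 = 3.7838
CL = 100·r = 378.38 %

CL = 378.38 %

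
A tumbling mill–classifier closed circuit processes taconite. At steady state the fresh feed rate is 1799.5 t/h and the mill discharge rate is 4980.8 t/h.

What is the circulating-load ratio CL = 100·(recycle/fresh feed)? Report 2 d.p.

CL = 176.79 %

M = F + R at steady state, so:
R = M − F = 4980.8 − 1799.5 = 3181.3 t/h
CL = 100·R/F = 100·3181.3/1799.5 = 176.79 %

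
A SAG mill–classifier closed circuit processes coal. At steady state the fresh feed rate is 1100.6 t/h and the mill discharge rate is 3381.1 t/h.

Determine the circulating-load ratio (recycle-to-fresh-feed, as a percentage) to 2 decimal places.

Steady state: M = F + R.
R = M − F = 3381.1 − 1100.6 = 2280.5 t/h
CL = 100·R/F = 100·2280.5/1100.6 = 207.21 %

CL = 207.21 %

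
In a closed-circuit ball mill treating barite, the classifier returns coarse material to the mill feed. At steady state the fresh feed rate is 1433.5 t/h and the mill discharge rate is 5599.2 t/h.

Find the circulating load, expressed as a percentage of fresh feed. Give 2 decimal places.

Mill node: discharge = fresh + recycle.
R = M − F = 5599.2 − 1433.5 = 4165.7 t/h
CL = 100·R/F = 100·4165.7/1433.5 = 290.60 %

CL = 290.60 %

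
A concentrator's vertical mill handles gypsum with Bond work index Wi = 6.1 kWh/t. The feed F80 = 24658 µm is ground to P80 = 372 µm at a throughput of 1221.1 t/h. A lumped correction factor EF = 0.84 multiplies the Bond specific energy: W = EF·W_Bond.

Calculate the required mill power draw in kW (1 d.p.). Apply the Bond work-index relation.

P = 2845.6 kW

W = 10·Wi·(P80^(-½) − F80^(-½))
W = 10·6.1·(1/√372 − 1/√24658) = 10·6.1·(0.045479) = 2.7742 kWh/t
With EF = 0.84: W = 2.7742·0.84 = 2.3304 kWh/t
Mill draw = 2.3304 × 1221.1 = 2845.6 kW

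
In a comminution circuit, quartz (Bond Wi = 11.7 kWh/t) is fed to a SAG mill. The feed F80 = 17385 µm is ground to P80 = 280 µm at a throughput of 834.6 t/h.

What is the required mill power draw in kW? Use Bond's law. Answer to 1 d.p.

Bond: W = 10·Wi·(1/√P80 − 1/√F80)
W = 10·11.7·(1/√280 − 1/√17385) = 10·11.7·(0.052177) = 6.1047 kWh/t
Mill draw = 6.1047 × 834.6 = 5095.0 kW

P = 5095.0 kW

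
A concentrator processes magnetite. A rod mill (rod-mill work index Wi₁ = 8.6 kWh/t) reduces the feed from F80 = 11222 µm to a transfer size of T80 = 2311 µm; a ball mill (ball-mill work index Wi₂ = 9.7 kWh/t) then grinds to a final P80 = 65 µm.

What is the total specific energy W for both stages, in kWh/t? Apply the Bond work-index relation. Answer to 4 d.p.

W = 10.9907 kWh/t

W = 10 Wi (P80^-0.5 − F80^-0.5)
Stage 1 (11222→2311 µm, Wi₁=8.6): W₁ = 10·8.6·(0.020802 − 0.009440) = 0.9771 kWh/t
Stage 2 (2311→65 µm, Wi₂=9.7): W₂ = 10·9.7·(0.124035 − 0.020802) = 10.0136 kWh/t
W = W₁ + W₂ = 0.9771 + 10.0136 = 10.9907 kWh/t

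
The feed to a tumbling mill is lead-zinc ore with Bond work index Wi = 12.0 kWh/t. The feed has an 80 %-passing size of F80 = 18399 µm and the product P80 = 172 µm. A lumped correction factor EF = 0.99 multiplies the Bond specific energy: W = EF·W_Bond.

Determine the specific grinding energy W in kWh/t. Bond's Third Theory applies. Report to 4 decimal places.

W = 10 Wi (1/√P80 − 1/√F80)  [Bond]
1/√172 = 0.076249;  1/√18399 = 0.007372
W = 10·12.0·(0.076249 − 0.007372) = 8.2652 kWh/t
Apply correction: 8.2652 × 0.99 = 8.1826 kWh/t

W = 8.1826 kWh/t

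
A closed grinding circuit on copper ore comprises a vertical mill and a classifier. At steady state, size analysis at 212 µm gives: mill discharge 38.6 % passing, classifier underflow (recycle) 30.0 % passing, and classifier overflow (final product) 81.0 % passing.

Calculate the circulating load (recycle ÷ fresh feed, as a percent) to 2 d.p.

Let r = R/F. Size balance at 212 µm:
r = (o − d)/(d − u)
r = (81.0 − 38.6)/(38.6 − 30.0) = 42.4/8.6 = 4.9302
CL = 100·r = 493.02 %

CL = 493.02 %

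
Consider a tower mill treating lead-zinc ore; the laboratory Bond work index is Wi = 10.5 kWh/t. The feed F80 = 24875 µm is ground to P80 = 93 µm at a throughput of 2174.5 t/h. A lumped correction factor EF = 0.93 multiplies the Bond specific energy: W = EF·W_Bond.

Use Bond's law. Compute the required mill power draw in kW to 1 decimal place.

P = 20672.3 kW

W = 10·Wi·(P80^(-½) − F80^(-½))
W = 10·10.5·(1/√93 − 1/√24875) = 10·10.5·(0.097355) = 10.2222 kWh/t
Apply correction: 10.2222 × 0.93 = 9.5067 kWh/t
P = W·T = 9.5067·2174.5 = 20672.3 kW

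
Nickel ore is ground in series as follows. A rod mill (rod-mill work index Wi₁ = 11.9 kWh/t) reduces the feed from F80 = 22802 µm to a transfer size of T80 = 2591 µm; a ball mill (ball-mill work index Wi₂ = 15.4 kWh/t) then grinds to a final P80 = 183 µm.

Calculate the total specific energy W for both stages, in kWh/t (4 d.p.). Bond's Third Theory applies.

W = 10·Wi·[P80^(−½) − F80^(−½)]
Stage 1 (22802→2591 µm, Wi₁=11.9): W₁ = 10·11.9·(0.019646 − 0.006622) = 1.5498 kWh/t
Stage 2 (2591→183 µm, Wi₂=15.4): W₂ = 10·15.4·(0.073922 − 0.019646) = 8.3586 kWh/t
W = W₁ + W₂ = 1.5498 + 8.3586 = 9.9083 kWh/t

W = 9.9083 kWh/t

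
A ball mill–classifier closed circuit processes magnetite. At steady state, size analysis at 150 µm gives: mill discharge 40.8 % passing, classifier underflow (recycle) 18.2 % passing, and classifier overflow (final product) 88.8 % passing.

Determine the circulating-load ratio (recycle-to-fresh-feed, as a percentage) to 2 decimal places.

Two-product formula at 150 µm:
d + r·d = r·u + o → r(d−u) = o−d
r = (88.8 − 40.8)/(40.8 − 18.2) = 48.0/22.6 = 2.1239
CL = 100·r = 212.39 %

CL = 212.39 %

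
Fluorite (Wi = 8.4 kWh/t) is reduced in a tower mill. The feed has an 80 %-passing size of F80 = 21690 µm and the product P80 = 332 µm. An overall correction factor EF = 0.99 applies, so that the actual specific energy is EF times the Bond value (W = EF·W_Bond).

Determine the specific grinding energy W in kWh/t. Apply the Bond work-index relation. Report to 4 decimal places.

W = 3.9993 kWh/t

W_Bond = 10·Wi·(1/√P₈₀ − 1/√F₈₀)
1/√332 = 0.054882;  1/√21690 = 0.006790
W = 10·8.4·(0.054882 − 0.006790) = 4.0397 kWh/t
Apply correction: 4.0397 × 0.99 = 3.9993 kWh/t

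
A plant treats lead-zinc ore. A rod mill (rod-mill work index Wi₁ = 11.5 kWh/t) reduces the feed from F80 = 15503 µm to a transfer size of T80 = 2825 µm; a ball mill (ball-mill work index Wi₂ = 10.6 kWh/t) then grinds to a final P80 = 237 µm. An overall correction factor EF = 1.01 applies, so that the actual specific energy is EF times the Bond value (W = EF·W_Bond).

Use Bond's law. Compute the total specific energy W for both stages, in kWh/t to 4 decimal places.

W = 10 Wi / √P80 − 10 Wi / √F80
Stage 1 (15503→2825 µm, Wi₁=11.5): W₁ = 10·11.5·(0.018814 − 0.008031) = 1.2400 kWh/t
Stage 2 (2825→237 µm, Wi₂=10.6): W₂ = 10·10.6·(0.064957 − 0.018814) = 4.8911 kWh/t
W = W₁ + W₂ = 1.2400 + 4.8911 = 6.1312 kWh/t
Corrected W = EF·W_Bond = 1.01·6.1312 = 6.1925 kWh/t

W = 6.1925 kWh/t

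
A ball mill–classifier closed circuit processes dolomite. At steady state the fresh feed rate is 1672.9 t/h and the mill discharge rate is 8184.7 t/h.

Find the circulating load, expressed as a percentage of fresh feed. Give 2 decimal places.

CL = 389.25 %

Mill node: discharge = fresh + recycle.
R = M − F = 8184.7 − 1672.9 = 6511.8 t/h
CL = 100·R/F = 100·6511.8/1672.9 = 389.25 %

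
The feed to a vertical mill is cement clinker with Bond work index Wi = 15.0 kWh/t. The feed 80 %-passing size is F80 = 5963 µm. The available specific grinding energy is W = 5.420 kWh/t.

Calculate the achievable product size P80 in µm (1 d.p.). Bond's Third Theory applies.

W = 10 Wi (1/√P80 − 1/√F80)  [Bond]
⇒ 1/√P80 = W/(10·Wi) + 1/√F80
  = 5.4200/(10·15.0) + 1/√5963 = 0.036133 + 0.012950 = 0.049083
P80 = (1/0.049083)² = 20.3735² = 415.08 µm

P80 = 415.1 µm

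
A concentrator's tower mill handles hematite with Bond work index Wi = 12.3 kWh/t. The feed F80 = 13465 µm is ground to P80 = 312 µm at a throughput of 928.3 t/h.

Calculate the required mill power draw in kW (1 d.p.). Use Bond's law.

W_Bond = 10·Wi·(1/√P₈₀ − 1/√F₈₀)
W = 10·12.3·(1/√312 − 1/√13465) = 10·12.3·(0.047996) = 5.9035 kWh/t
Mill draw = 5.9035 × 928.3 = 5480.2 kW

P = 5480.2 kW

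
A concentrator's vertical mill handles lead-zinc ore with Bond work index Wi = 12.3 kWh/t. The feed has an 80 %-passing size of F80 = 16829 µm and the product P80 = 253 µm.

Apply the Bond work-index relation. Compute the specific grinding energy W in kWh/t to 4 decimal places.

W = 6.7848 kWh/t

W = 10·Wi·(P80^(-½) − F80^(-½))
1/√253 = 0.062869;  1/√16829 = 0.007709
W = 10·12.3·(0.062869 − 0.007709) = 6.7848 kWh/t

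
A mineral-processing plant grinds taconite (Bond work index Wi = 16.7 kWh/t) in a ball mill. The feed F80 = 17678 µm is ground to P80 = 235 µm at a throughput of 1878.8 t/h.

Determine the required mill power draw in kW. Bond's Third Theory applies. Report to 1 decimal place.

W = 10 Wi (P80^-0.5 − F80^-0.5)
W = 10·16.7·(1/√235 − 1/√17678) = 10·16.7·(0.057712) = 9.6378 kWh/t
P_mill = W·ṁ = 9.6378·1878.8 = 18107.6 kW

P = 18107.6 kW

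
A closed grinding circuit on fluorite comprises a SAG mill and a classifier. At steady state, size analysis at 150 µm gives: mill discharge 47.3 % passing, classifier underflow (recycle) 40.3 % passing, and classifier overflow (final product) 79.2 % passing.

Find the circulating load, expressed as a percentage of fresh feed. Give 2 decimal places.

Mass balance on the −150 µm fraction:
(1+r)d = ru + o → r = (o−d)/(d−u)
r = (79.2 − 47.3)/(47.3 − 40.3) = 31.9/7.0 = 4.5571
CL = 100·r = 455.71 %

CL = 455.71 %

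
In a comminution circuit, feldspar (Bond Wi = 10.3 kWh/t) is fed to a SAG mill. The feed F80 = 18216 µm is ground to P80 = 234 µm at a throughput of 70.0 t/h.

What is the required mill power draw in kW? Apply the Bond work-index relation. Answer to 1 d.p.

W = 10 Wi / √P80 − 10 Wi / √F80
W = 10·10.3·(1/√234 − 1/√18216) = 10·10.3·(0.057963) = 5.9702 kWh/t
Mill draw = 5.9702 × 70.0 = 417.9 kW

P = 417.9 kW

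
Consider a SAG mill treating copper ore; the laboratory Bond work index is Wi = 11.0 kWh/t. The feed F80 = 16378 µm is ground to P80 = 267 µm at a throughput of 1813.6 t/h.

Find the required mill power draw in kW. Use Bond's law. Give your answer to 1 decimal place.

P = 10650.1 kW

W = 10 Wi (1/√P80 − 1/√F80)  [Bond]
W = 10·11.0·(1/√267 − 1/√16378) = 10·11.0·(0.053385) = 5.8724 kWh/t
Mill draw = 5.8724 × 1813.6 = 10650.1 kW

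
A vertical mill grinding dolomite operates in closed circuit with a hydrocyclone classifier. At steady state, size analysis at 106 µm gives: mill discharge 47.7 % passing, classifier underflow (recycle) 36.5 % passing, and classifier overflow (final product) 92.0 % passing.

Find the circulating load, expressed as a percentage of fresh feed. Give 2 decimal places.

CL = 395.54 %

Mass balance on the −106 µm fraction:
(1+r)·d = r·u + o ⇒ r = (o−d)/(d−u)
r = (92.0 − 47.7)/(47.7 − 36.5) = 44.3/11.2 = 3.9554
CL = 100·r = 395.54 %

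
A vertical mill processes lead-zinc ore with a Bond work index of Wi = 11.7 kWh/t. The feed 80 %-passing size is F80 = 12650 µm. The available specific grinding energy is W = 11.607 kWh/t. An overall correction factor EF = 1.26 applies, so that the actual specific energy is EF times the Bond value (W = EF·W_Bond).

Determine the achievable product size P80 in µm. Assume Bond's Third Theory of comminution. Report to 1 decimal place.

W = 10·Wi·[P80^(−½) − F80^(−½)]
W_Bond = W / EF = 11.607 / 1.26 = 9.2119 kWh/t
P80^-0.5 = F80^-0.5 + W_Bond/(10 Wi)
  = 9.2119/(10·11.7) + 1/√12650 = 0.078734 + 0.008891 = 0.087625
P80 = (1/0.087625)² = 11.4122² = 130.24 µm

P80 = 130.2 µm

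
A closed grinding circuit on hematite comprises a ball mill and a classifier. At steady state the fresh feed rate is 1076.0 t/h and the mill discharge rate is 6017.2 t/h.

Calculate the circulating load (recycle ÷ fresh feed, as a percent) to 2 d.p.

CL = 459.22 %

M = F + R at steady state, so:
R = M − F = 6017.2 − 1076.0 = 4941.2 t/h
CL = 100·R/F = 100·4941.2/1076.0 = 459.22 %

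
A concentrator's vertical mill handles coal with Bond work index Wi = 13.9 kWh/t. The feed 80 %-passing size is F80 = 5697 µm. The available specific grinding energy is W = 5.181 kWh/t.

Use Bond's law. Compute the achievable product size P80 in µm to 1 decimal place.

P80 = 391.8 µm

W = 10 Wi (P80^-0.5 − F80^-0.5)
1/√P80 = 1/√F80 + W/(10·Wi)
  = 5.1810/(10·13.9) + 1/√5697 = 0.037273 + 0.013249 = 0.050522
P80 = (1/0.050522)² = 19.7933² = 391.77 µm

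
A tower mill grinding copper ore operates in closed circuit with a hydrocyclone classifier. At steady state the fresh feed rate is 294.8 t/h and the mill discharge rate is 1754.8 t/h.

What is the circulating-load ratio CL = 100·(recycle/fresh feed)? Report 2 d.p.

Steady state: M = F + R.
R = M − F = 1754.8 − 294.8 = 1460.0 t/h
CL = 100·R/F = 100·1460.0/294.8 = 495.25 %

CL = 495.25 %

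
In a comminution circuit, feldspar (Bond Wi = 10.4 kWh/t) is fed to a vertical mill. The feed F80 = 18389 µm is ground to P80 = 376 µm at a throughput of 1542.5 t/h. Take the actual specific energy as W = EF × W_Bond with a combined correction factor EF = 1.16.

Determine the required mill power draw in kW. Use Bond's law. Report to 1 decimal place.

W = 10 Wi (P80^-0.5 − F80^-0.5)
W = 10·10.4·(1/√376 − 1/√18389) = 10·10.4·(0.044197) = 4.5965 kWh/t
With EF = 1.16: W = 4.5965·1.16 = 5.3319 kWh/t
P = W·T = 5.3319·1542.5 = 8224.5 kW

P = 8224.5 kW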